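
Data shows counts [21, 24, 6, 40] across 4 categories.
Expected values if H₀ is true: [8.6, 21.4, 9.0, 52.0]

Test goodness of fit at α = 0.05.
Chi-square goodness of fit test:
H₀: observed counts match expected distribution
H₁: observed counts differ from expected distribution
df = k - 1 = 3
χ² = Σ(O - E)²/E
   = (21 - 8.6)²/8.6 + (24 - 21.4)²/21.4 + (6 - 9.0)²/9.0 + (40 - 52.0)²/52.0
   = 17.879 + 0.316 + 1.000 + 2.769
   = 21.96
p-value = 0.0001

Since p-value < α = 0.05, we reject H₀.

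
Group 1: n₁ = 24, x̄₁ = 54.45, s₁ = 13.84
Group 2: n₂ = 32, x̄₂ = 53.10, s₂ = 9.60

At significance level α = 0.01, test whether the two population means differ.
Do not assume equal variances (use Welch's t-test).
Welch's two-sample t-test:
H₀: μ₁ = μ₂
H₁: μ₁ ≠ μ₂
s₁²/n₁ = 13.84²/24 = 7.9811,  s₂²/n₂ = 9.60²/32 = 2.8800
SE = √(s₁²/n₁ + s₂²/n₂) = √(7.9811 + 2.8800) = 3.2956
df (Welch-Satterthwaite) = (s₁²/n₁ + s₂²/n₂)² / [(s₁²/n₁)²/(n₁-1) + (s₂²/n₂)²/(n₂-1)] ≈ 38.84
t = (x̄₁ - x̄₂) / SE = (54.45 - 53.10) / 3.2956 = 1.35 / 3.2956 = 0.410
p-value = 0.6843

Since p-value > α = 0.01, we fail to reject H₀.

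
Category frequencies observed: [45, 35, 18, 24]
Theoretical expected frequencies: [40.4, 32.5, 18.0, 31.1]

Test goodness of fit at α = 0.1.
Chi-square goodness of fit test:
H₀: observed counts match expected distribution
H₁: observed counts differ from expected distribution
df = k - 1 = 3
χ² = Σ(O - E)²/E
   = (45 - 40.4)²/40.4 + (35 - 32.5)²/32.5 + (18 - 18.0)²/18.0 + (24 - 31.1)²/31.1
   = 0.524 + 0.192 + 0.000 + 1.621
   = 2.34
p-value = 0.5055

Since p-value > α = 0.1, we fail to reject H₀.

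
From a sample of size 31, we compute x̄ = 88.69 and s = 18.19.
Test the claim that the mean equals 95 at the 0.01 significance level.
One-sample t-test:
H₀: μ = 95
H₁: μ ≠ 95
df = n - 1 = 30
t = (x̄ - μ₀) / (s/√n) = (88.69 - 95) / (18.19/√31) = -1.931
p-value = 0.0629

Since p-value > α = 0.01, we fail to reject H₀.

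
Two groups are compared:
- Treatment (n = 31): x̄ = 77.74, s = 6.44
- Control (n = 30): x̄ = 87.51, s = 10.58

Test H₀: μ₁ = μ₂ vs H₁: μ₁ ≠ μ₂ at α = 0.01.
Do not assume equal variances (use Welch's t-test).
Welch's two-sample t-test:
H₀: μ₁ = μ₂
H₁: μ₁ ≠ μ₂
s₁²/n₁ = 6.44²/31 = 1.3379,  s₂²/n₂ = 10.58²/30 = 3.7312
SE = √(s₁²/n₁ + s₂²/n₂) = √(1.3379 + 3.7312) = 2.2515
df (Welch-Satterthwaite) = (s₁²/n₁ + s₂²/n₂)² / [(s₁²/n₁)²/(n₁-1) + (s₂²/n₂)²/(n₂-1)] ≈ 47.61
t = (x̄₁ - x̄₂) / SE = (77.74 - 87.51) / 2.2515 = -9.77 / 2.2515 = -4.339
p-value = 0.0001

Since p-value < α = 0.01, we reject H₀.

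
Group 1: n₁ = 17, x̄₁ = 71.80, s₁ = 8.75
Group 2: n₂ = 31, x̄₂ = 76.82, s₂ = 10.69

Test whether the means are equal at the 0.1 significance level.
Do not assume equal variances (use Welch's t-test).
Welch's two-sample t-test:
H₀: μ₁ = μ₂
H₁: μ₁ ≠ μ₂
s₁²/n₁ = 8.75²/17 = 4.5037,  s₂²/n₂ = 10.69²/31 = 3.6863
SE = √(s₁²/n₁ + s₂²/n₂) = √(4.5037 + 3.6863) = 2.8618
df (Welch-Satterthwaite) = (s₁²/n₁ + s₂²/n₂)² / [(s₁²/n₁)²/(n₁-1) + (s₂²/n₂)²/(n₂-1)] ≈ 38.98
t = (x̄₁ - x̄₂) / SE = (71.80 - 76.82) / 2.8618 = -5.02 / 2.8618 = -1.754
p-value = 0.0873

Since p-value < α = 0.1, we reject H₀.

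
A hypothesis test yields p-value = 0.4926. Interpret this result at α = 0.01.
Since p = 0.4926 > α = 0.01, fail to reject H₀.
There is insufficient evidence to reject the null hypothesis; the result is not statistically significant at the 0.01 level.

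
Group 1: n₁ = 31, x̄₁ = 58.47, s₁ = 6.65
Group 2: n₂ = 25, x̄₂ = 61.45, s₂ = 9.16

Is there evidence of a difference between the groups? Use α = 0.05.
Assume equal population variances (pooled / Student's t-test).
Student's two-sample t-test (equal variances):
H₀: μ₁ = μ₂
H₁: μ₁ ≠ μ₂
df = n₁ + n₂ - 2 = 54
Pooled variance s_p² = [(n₁-1)s₁² + (n₂-1)s₂²] / (n₁ + n₂ - 2) = [(30)(6.65²) + (24)(9.16²)] / 54 = 61.8594
SE = √(s_p²(1/n₁ + 1/n₂)) = √(61.8594 × (1/31 + 1/25)) = 2.1142
t = (x̄₁ - x̄₂) / SE = (58.47 - 61.45) / 2.1142 = -2.98 / 2.1142 = -1.410
p-value = 0.1644

Since p-value > α = 0.05, we fail to reject H₀.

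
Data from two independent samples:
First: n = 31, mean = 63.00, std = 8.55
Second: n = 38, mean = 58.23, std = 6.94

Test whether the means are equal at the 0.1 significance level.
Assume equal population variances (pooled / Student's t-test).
Student's two-sample t-test (equal variances):
H₀: μ₁ = μ₂
H₁: μ₁ ≠ μ₂
df = n₁ + n₂ - 2 = 67
Pooled variance s_p² = [(n₁-1)s₁² + (n₂-1)s₂²] / (n₁ + n₂ - 2) = [(30)(8.55²) + (37)(6.94²)] / 67 = 59.3303
SE = √(s_p²(1/n₁ + 1/n₂)) = √(59.3303 × (1/31 + 1/38)) = 1.8642
t = (x̄₁ - x̄₂) / SE = (63.00 - 58.23) / 1.8642 = 4.77 / 1.8642 = 2.559
p-value = 0.0128

Since p-value < α = 0.1, we reject H₀.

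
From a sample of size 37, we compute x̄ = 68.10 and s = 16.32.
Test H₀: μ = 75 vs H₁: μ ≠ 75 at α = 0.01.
One-sample t-test:
H₀: μ = 75
H₁: μ ≠ 75
df = n - 1 = 36
t = (x̄ - μ₀) / (s/√n) = (68.10 - 75) / (16.32/√37) = -2.572
p-value = 0.0144

Since p-value > α = 0.01, we fail to reject H₀.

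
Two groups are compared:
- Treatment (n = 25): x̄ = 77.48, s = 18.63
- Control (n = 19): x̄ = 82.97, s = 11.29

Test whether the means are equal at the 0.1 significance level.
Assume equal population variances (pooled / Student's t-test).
Student's two-sample t-test (equal variances):
H₀: μ₁ = μ₂
H₁: μ₁ ≠ μ₂
df = n₁ + n₂ - 2 = 42
Pooled variance s_p² = [(n₁-1)s₁² + (n₂-1)s₂²] / (n₁ + n₂ - 2) = [(24)(18.63²) + (18)(11.29²)] / 42 = 252.9571
SE = √(s_p²(1/n₁ + 1/n₂)) = √(252.9571 × (1/25 + 1/19)) = 4.8406
t = (x̄₁ - x̄₂) / SE = (77.48 - 82.97) / 4.8406 = -5.49 / 4.8406 = -1.134
p-value = 0.2632

Since p-value > α = 0.1, we fail to reject H₀.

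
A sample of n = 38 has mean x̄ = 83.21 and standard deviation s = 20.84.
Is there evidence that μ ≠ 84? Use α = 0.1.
One-sample t-test:
H₀: μ = 84
H₁: μ ≠ 84
df = n - 1 = 37
t = (x̄ - μ₀) / (s/√n) = (83.21 - 84) / (20.84/√38) = -0.234
p-value = 0.8165

Since p-value > α = 0.1, we fail to reject H₀.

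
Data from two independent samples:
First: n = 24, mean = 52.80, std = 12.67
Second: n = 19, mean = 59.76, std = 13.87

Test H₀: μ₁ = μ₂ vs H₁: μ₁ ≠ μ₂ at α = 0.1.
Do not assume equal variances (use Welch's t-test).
Welch's two-sample t-test:
H₀: μ₁ = μ₂
H₁: μ₁ ≠ μ₂
s₁²/n₁ = 12.67²/24 = 6.6887,  s₂²/n₂ = 13.87²/19 = 10.1251
SE = √(s₁²/n₁ + s₂²/n₂) = √(6.6887 + 10.1251) = 4.1005
df (Welch-Satterthwaite) = (s₁²/n₁ + s₂²/n₂)² / [(s₁²/n₁)²/(n₁-1) + (s₂²/n₂)²/(n₂-1)] ≈ 37.00
t = (x̄₁ - x̄₂) / SE = (52.80 - 59.76) / 4.1005 = -6.96 / 4.1005 = -1.697
p-value = 0.0980

Since p-value < α = 0.1, we reject H₀.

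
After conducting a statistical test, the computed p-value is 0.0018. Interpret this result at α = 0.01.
Since p = 0.0018 < α = 0.01, reject H₀.
There is sufficient evidence to reject the null hypothesis; the result is statistically significant at the 0.01 level.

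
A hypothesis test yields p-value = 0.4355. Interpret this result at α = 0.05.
Since p = 0.4355 > α = 0.05, fail to reject H₀.
There is insufficient evidence to reject the null hypothesis; the result is not statistically significant at the 0.05 level.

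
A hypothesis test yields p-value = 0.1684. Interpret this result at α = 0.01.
Since p = 0.1684 > α = 0.01, fail to reject H₀.
There is insufficient evidence to reject the null hypothesis; the result is not statistically significant at the 0.01 level.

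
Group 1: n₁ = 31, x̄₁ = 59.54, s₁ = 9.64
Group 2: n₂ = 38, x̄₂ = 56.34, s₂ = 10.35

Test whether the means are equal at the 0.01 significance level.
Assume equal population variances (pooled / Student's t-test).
Student's two-sample t-test (equal variances):
H₀: μ₁ = μ₂
H₁: μ₁ ≠ μ₂
df = n₁ + n₂ - 2 = 67
Pooled variance s_p² = [(n₁-1)s₁² + (n₂-1)s₂²] / (n₁ + n₂ - 2) = [(30)(9.64²) + (37)(10.35²)] / 67 = 100.7675
SE = √(s_p²(1/n₁ + 1/n₂)) = √(100.7675 × (1/31 + 1/38)) = 2.4295
t = (x̄₁ - x̄₂) / SE = (59.54 - 56.34) / 2.4295 = 3.20 / 2.4295 = 1.317
p-value = 0.1923

Since p-value > α = 0.01, we fail to reject H₀.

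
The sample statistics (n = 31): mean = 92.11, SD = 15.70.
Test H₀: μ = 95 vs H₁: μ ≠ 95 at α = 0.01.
One-sample t-test:
H₀: μ = 95
H₁: μ ≠ 95
df = n - 1 = 30
t = (x̄ - μ₀) / (s/√n) = (92.11 - 95) / (15.70/√31) = -1.025
p-value = 0.3136

Since p-value > α = 0.01, we fail to reject H₀.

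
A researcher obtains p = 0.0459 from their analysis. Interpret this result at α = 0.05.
Since p = 0.0459 < α = 0.05, reject H₀.
There is sufficient evidence to reject the null hypothesis; the result is statistically significant at the 0.05 level.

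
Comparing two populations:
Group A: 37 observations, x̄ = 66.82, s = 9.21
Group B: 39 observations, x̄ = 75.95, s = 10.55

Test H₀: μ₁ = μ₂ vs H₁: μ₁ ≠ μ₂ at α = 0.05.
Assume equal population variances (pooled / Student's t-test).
Student's two-sample t-test (equal variances):
H₀: μ₁ = μ₂
H₁: μ₁ ≠ μ₂
df = n₁ + n₂ - 2 = 74
Pooled variance s_p² = [(n₁-1)s₁² + (n₂-1)s₂²] / (n₁ + n₂ - 2) = [(36)(9.21²) + (38)(10.55²)] / 74 = 98.4211
SE = √(s_p²(1/n₁ + 1/n₂)) = √(98.4211 × (1/37 + 1/39)) = 2.2768
t = (x̄₁ - x̄₂) / SE = (66.82 - 75.95) / 2.2768 = -9.13 / 2.2768 = -4.010
p-value = 0.0001

Since p-value < α = 0.05, we reject H₀.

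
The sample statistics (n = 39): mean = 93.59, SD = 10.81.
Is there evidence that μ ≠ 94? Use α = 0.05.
One-sample t-test:
H₀: μ = 94
H₁: μ ≠ 94
df = n - 1 = 38
t = (x̄ - μ₀) / (s/√n) = (93.59 - 94) / (10.81/√39) = -0.237
p-value = 0.8140

Since p-value > α = 0.05, we fail to reject H₀.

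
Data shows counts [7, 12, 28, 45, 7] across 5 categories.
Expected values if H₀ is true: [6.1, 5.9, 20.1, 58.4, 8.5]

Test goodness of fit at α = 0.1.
Chi-square goodness of fit test:
H₀: observed counts match expected distribution
H₁: observed counts differ from expected distribution
df = k - 1 = 4
χ² = Σ(O - E)²/E
   = (7 - 6.1)²/6.1 + (12 - 5.9)²/5.9 + (28 - 20.1)²/20.1 + (45 - 58.4)²/58.4 + (7 - 8.5)²/8.5
   = 0.133 + 6.307 + 3.105 + 3.075 + 0.265
   = 12.88
p-value = 0.0119

Since p-value < α = 0.1, we reject H₀.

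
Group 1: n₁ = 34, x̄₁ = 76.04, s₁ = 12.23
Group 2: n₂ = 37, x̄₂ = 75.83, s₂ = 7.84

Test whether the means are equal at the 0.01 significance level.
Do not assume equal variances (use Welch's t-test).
Welch's two-sample t-test:
H₀: μ₁ = μ₂
H₁: μ₁ ≠ μ₂
s₁²/n₁ = 12.23²/34 = 4.3992,  s₂²/n₂ = 7.84²/37 = 1.6612
SE = √(s₁²/n₁ + s₂²/n₂) = √(4.3992 + 1.6612) = 2.4618
df (Welch-Satterthwaite) = (s₁²/n₁ + s₂²/n₂)² / [(s₁²/n₁)²/(n₁-1) + (s₂²/n₂)²/(n₂-1)] ≈ 55.39
t = (x̄₁ - x̄₂) / SE = (76.04 - 75.83) / 2.4618 = 0.21 / 2.4618 = 0.085
p-value = 0.9323

Since p-value > α = 0.01, we fail to reject H₀.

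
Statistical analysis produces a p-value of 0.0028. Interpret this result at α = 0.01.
Since p = 0.0028 < α = 0.01, reject H₀.
There is sufficient evidence to reject the null hypothesis; the result is statistically significant at the 0.01 level.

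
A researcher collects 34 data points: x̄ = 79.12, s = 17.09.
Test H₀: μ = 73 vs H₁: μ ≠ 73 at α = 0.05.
One-sample t-test:
H₀: μ = 73
H₁: μ ≠ 73
df = n - 1 = 33
t = (x̄ - μ₀) / (s/√n) = (79.12 - 73) / (17.09/√34) = 2.088
p-value = 0.0446

Since p-value < α = 0.05, we reject H₀.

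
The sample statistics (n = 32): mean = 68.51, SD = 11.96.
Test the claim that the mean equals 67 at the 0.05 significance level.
One-sample t-test:
H₀: μ = 67
H₁: μ ≠ 67
df = n - 1 = 31
t = (x̄ - μ₀) / (s/√n) = (68.51 - 67) / (11.96/√32) = 0.714
p-value = 0.4804

Since p-value > α = 0.05, we fail to reject H₀.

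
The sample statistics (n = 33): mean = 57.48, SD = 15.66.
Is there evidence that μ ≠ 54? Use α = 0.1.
One-sample t-test:
H₀: μ = 54
H₁: μ ≠ 54
df = n - 1 = 32
t = (x̄ - μ₀) / (s/√n) = (57.48 - 54) / (15.66/√33) = 1.277
p-value = 0.2109

Since p-value > α = 0.1, we fail to reject H₀.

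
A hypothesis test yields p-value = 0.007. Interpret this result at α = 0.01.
Since p = 0.007 < α = 0.01, reject H₀.
There is sufficient evidence to reject the null hypothesis; the result is statistically significant at the 0.01 level.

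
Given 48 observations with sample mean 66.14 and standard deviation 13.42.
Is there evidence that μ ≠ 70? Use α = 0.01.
One-sample t-test:
H₀: μ = 70
H₁: μ ≠ 70
df = n - 1 = 47
t = (x̄ - μ₀) / (s/√n) = (66.14 - 70) / (13.42/√48) = -1.993
p-value = 0.0521

Since p-value > α = 0.01, we fail to reject H₀.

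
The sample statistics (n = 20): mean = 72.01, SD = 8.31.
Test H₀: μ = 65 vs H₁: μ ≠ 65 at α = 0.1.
One-sample t-test:
H₀: μ = 65
H₁: μ ≠ 65
df = n - 1 = 19
t = (x̄ - μ₀) / (s/√n) = (72.01 - 65) / (8.31/√20) = 3.773
p-value = 0.0013

Since p-value < α = 0.1, we reject H₀.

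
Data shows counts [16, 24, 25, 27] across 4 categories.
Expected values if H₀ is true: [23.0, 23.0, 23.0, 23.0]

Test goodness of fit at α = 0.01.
Chi-square goodness of fit test:
H₀: observed counts match expected distribution
H₁: observed counts differ from expected distribution
df = k - 1 = 3
χ² = Σ(O - E)²/E
   = (16 - 23.0)²/23.0 + (24 - 23.0)²/23.0 + (25 - 23.0)²/23.0 + (27 - 23.0)²/23.0
   = 2.130 + 0.043 + 0.174 + 0.696
   = 3.04
p-value = 0.3850

Since p-value > α = 0.01, we fail to reject H₀.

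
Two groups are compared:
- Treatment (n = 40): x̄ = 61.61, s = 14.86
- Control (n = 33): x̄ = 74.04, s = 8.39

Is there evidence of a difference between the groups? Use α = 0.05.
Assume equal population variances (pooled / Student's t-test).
Student's two-sample t-test (equal variances):
H₀: μ₁ = μ₂
H₁: μ₁ ≠ μ₂
df = n₁ + n₂ - 2 = 71
Pooled variance s_p² = [(n₁-1)s₁² + (n₂-1)s₂²] / (n₁ + n₂ - 2) = [(39)(14.86²) + (32)(8.39²)] / 71 = 153.0213
SE = √(s_p²(1/n₁ + 1/n₂)) = √(153.0213 × (1/40 + 1/33)) = 2.9090
t = (x̄₁ - x̄₂) / SE = (61.61 - 74.04) / 2.9090 = -12.43 / 2.9090 = -4.273
p-value = 0.0001

Since p-value < α = 0.05, we reject H₀.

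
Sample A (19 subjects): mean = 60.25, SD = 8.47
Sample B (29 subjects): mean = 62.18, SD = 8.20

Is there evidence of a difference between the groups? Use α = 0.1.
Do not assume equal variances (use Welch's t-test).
Welch's two-sample t-test:
H₀: μ₁ = μ₂
H₁: μ₁ ≠ μ₂
s₁²/n₁ = 8.47²/19 = 3.7758,  s₂²/n₂ = 8.20²/29 = 2.3186
SE = √(s₁²/n₁ + s₂²/n₂) = √(3.7758 + 2.3186) = 2.4687
df (Welch-Satterthwaite) = (s₁²/n₁ + s₂²/n₂)² / [(s₁²/n₁)²/(n₁-1) + (s₂²/n₂)²/(n₂-1)] ≈ 37.74
t = (x̄₁ - x̄₂) / SE = (60.25 - 62.18) / 2.4687 = -1.93 / 2.4687 = -0.782
p-value = 0.4392

Since p-value > α = 0.1, we fail to reject H₀.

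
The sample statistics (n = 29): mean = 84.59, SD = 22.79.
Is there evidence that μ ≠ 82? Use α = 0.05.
One-sample t-test:
H₀: μ = 82
H₁: μ ≠ 82
df = n - 1 = 28
t = (x̄ - μ₀) / (s/√n) = (84.59 - 82) / (22.79/√29) = 0.612
p-value = 0.5455

Since p-value > α = 0.05, we fail to reject H₀.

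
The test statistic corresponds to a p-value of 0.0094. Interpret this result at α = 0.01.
Since p = 0.0094 < α = 0.01, reject H₀.
There is sufficient evidence to reject the null hypothesis; the result is statistically significant at the 0.01 level.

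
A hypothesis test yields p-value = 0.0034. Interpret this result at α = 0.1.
Since p = 0.0034 < α = 0.1, reject H₀.
There is sufficient evidence to reject the null hypothesis; the result is statistically significant at the 0.1 level.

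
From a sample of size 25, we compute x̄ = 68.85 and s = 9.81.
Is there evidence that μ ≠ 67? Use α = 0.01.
One-sample t-test:
H₀: μ = 67
H₁: μ ≠ 67
df = n - 1 = 24
t = (x̄ - μ₀) / (s/√n) = (68.85 - 67) / (9.81/√25) = 0.943
p-value = 0.3551

Since p-value > α = 0.01, we fail to reject H₀.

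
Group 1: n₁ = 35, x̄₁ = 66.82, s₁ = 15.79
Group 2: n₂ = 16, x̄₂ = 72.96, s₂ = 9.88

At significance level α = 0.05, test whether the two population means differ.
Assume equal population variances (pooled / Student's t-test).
Student's two-sample t-test (equal variances):
H₀: μ₁ = μ₂
H₁: μ₁ ≠ μ₂
df = n₁ + n₂ - 2 = 49
Pooled variance s_p² = [(n₁-1)s₁² + (n₂-1)s₂²] / (n₁ + n₂ - 2) = [(34)(15.79²) + (15)(9.88²)] / 49 = 202.8824
SE = √(s_p²(1/n₁ + 1/n₂)) = √(202.8824 × (1/35 + 1/16)) = 4.2985
t = (x̄₁ - x̄₂) / SE = (66.82 - 72.96) / 4.2985 = -6.14 / 4.2985 = -1.428
p-value = 0.1595

Since p-value > α = 0.05, we fail to reject H₀.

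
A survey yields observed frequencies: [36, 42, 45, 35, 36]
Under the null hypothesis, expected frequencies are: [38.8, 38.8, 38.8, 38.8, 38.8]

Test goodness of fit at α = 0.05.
Chi-square goodness of fit test:
H₀: observed counts match expected distribution
H₁: observed counts differ from expected distribution
df = k - 1 = 4
χ² = Σ(O - E)²/E
   = (36 - 38.8)²/38.8 + (42 - 38.8)²/38.8 + (45 - 38.8)²/38.8 + (35 - 38.8)²/38.8 + (36 - 38.8)²/38.8
   = 0.202 + 0.264 + 0.991 + 0.372 + 0.202
   = 2.03
p-value = 0.7301

Since p-value > α = 0.05, we fail to reject H₀.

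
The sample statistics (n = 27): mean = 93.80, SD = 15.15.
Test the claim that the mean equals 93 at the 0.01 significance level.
One-sample t-test:
H₀: μ = 93
H₁: μ ≠ 93
df = n - 1 = 26
t = (x̄ - μ₀) / (s/√n) = (93.80 - 93) / (15.15/√27) = 0.274
p-value = 0.7860

Since p-value > α = 0.01, we fail to reject H₀.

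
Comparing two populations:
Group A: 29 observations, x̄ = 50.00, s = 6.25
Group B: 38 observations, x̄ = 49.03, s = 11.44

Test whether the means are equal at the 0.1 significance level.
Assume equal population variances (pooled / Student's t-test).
Student's two-sample t-test (equal variances):
H₀: μ₁ = μ₂
H₁: μ₁ ≠ μ₂
df = n₁ + n₂ - 2 = 65
Pooled variance s_p² = [(n₁-1)s₁² + (n₂-1)s₂²] / (n₁ + n₂ - 2) = [(28)(6.25²) + (37)(11.44²)] / 65 = 91.3242
SE = √(s_p²(1/n₁ + 1/n₂)) = √(91.3242 × (1/29 + 1/38)) = 2.3563
t = (x̄₁ - x̄₂) / SE = (50.00 - 49.03) / 2.3563 = 0.97 / 2.3563 = 0.412
p-value = 0.6819

Since p-value > α = 0.1, we fail to reject H₀.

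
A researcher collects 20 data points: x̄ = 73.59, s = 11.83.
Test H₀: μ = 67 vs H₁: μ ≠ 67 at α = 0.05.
One-sample t-test:
H₀: μ = 67
H₁: μ ≠ 67
df = n - 1 = 19
t = (x̄ - μ₀) / (s/√n) = (73.59 - 67) / (11.83/√20) = 2.491
p-value = 0.0221

Since p-value < α = 0.05, we reject H₀.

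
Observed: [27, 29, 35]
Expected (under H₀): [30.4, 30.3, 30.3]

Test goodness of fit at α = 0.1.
Chi-square goodness of fit test:
H₀: observed counts match expected distribution
H₁: observed counts differ from expected distribution
df = k - 1 = 2
χ² = Σ(O - E)²/E
   = (27 - 30.4)²/30.4 + (29 - 30.3)²/30.3 + (35 - 30.3)²/30.3
   = 0.380 + 0.056 + 0.729
   = 1.17
p-value = 0.5585

Since p-value > α = 0.1, we fail to reject H₀.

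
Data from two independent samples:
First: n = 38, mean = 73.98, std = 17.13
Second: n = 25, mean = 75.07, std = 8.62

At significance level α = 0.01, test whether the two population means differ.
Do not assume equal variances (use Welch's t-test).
Welch's two-sample t-test:
H₀: μ₁ = μ₂
H₁: μ₁ ≠ μ₂
s₁²/n₁ = 17.13²/38 = 7.7220,  s₂²/n₂ = 8.62²/25 = 2.9722
SE = √(s₁²/n₁ + s₂²/n₂) = √(7.7220 + 2.9722) = 3.2702
df (Welch-Satterthwaite) = (s₁²/n₁ + s₂²/n₂)² / [(s₁²/n₁)²/(n₁-1) + (s₂²/n₂)²/(n₂-1)] ≈ 57.77
t = (x̄₁ - x̄₂) / SE = (73.98 - 75.07) / 3.2702 = -1.09 / 3.2702 = -0.333
p-value = 0.7401

Since p-value > α = 0.01, we fail to reject H₀.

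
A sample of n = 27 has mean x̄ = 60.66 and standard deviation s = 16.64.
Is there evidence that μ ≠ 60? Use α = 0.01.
One-sample t-test:
H₀: μ = 60
H₁: μ ≠ 60
df = n - 1 = 26
t = (x̄ - μ₀) / (s/√n) = (60.66 - 60) / (16.64/√27) = 0.206
p-value = 0.8383

Since p-value > α = 0.01, we fail to reject H₀.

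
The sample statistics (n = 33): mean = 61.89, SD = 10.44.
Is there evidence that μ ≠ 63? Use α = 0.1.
One-sample t-test:
H₀: μ = 63
H₁: μ ≠ 63
df = n - 1 = 32
t = (x̄ - μ₀) / (s/√n) = (61.89 - 63) / (10.44/√33) = -0.611
p-value = 0.5457

Since p-value > α = 0.1, we fail to reject H₀.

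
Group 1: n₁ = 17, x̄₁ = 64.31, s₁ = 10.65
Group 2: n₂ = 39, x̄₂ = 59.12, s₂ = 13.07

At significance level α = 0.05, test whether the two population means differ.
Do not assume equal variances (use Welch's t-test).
Welch's two-sample t-test:
H₀: μ₁ = μ₂
H₁: μ₁ ≠ μ₂
s₁²/n₁ = 10.65²/17 = 6.6719,  s₂²/n₂ = 13.07²/39 = 4.3801
SE = √(s₁²/n₁ + s₂²/n₂) = √(6.6719 + 4.3801) = 3.3245
df (Welch-Satterthwaite) = (s₁²/n₁ + s₂²/n₂)² / [(s₁²/n₁)²/(n₁-1) + (s₂²/n₂)²/(n₂-1)] ≈ 37.16
t = (x̄₁ - x̄₂) / SE = (64.31 - 59.12) / 3.3245 = 5.19 / 3.3245 = 1.561
p-value = 0.1270

Since p-value > α = 0.05, we fail to reject H₀.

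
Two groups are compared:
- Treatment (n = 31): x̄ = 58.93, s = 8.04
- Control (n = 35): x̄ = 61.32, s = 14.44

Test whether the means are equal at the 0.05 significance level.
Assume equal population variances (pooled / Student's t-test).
Student's two-sample t-test (equal variances):
H₀: μ₁ = μ₂
H₁: μ₁ ≠ μ₂
df = n₁ + n₂ - 2 = 64
Pooled variance s_p² = [(n₁-1)s₁² + (n₂-1)s₂²] / (n₁ + n₂ - 2) = [(30)(8.04²) + (34)(14.44²)] / 64 = 141.0736
SE = √(s_p²(1/n₁ + 1/n₂)) = √(141.0736 × (1/31 + 1/35)) = 2.9294
t = (x̄₁ - x̄₂) / SE = (58.93 - 61.32) / 2.9294 = -2.39 / 2.9294 = -0.816
p-value = 0.4176

Since p-value > α = 0.05, we fail to reject H₀.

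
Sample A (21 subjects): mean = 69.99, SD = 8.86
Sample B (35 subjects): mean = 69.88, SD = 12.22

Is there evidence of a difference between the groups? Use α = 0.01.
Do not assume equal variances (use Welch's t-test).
Welch's two-sample t-test:
H₀: μ₁ = μ₂
H₁: μ₁ ≠ μ₂
s₁²/n₁ = 8.86²/21 = 3.7381,  s₂²/n₂ = 12.22²/35 = 4.2665
SE = √(s₁²/n₁ + s₂²/n₂) = √(3.7381 + 4.2665) = 2.8292
df (Welch-Satterthwaite) = (s₁²/n₁ + s₂²/n₂)² / [(s₁²/n₁)²/(n₁-1) + (s₂²/n₂)²/(n₂-1)] ≈ 51.92
t = (x̄₁ - x̄₂) / SE = (69.99 - 69.88) / 2.8292 = 0.11 / 2.8292 = 0.039
p-value = 0.9691

Since p-value > α = 0.01, we fail to reject H₀.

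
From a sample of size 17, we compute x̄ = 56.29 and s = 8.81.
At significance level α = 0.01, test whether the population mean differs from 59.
One-sample t-test:
H₀: μ = 59
H₁: μ ≠ 59
df = n - 1 = 16
t = (x̄ - μ₀) / (s/√n) = (56.29 - 59) / (8.81/√17) = -1.268
p-value = 0.2228

Since p-value > α = 0.01, we fail to reject H₀.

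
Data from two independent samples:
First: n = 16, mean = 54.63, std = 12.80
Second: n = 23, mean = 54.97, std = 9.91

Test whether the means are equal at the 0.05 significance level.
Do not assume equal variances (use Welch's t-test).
Welch's two-sample t-test:
H₀: μ₁ = μ₂
H₁: μ₁ ≠ μ₂
s₁²/n₁ = 12.80²/16 = 10.2400,  s₂²/n₂ = 9.91²/23 = 4.2699
SE = √(s₁²/n₁ + s₂²/n₂) = √(10.2400 + 4.2699) = 3.8092
df (Welch-Satterthwaite) = (s₁²/n₁ + s₂²/n₂)² / [(s₁²/n₁)²/(n₁-1) + (s₂²/n₂)²/(n₂-1)] ≈ 26.93
t = (x̄₁ - x̄₂) / SE = (54.63 - 54.97) / 3.8092 = -0.34 / 3.8092 = -0.089
p-value = 0.9295

Since p-value > α = 0.05, we fail to reject H₀.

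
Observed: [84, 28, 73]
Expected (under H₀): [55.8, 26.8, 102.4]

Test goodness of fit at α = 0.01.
Chi-square goodness of fit test:
H₀: observed counts match expected distribution
H₁: observed counts differ from expected distribution
df = k - 1 = 2
χ² = Σ(O - E)²/E
   = (84 - 55.8)²/55.8 + (28 - 26.8)²/26.8 + (73 - 102.4)²/102.4
   = 14.252 + 0.054 + 8.441
   = 22.75
p-value < 0.0001

Since p-value < α = 0.01, we reject H₀.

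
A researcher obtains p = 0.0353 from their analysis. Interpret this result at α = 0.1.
Since p = 0.0353 < α = 0.1, reject H₀.
There is sufficient evidence to reject the null hypothesis; the result is statistically significant at the 0.1 level.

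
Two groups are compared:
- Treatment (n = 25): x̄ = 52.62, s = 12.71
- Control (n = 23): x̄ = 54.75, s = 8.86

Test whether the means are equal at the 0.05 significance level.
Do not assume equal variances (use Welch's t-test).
Welch's two-sample t-test:
H₀: μ₁ = μ₂
H₁: μ₁ ≠ μ₂
s₁²/n₁ = 12.71²/25 = 6.4618,  s₂²/n₂ = 8.86²/23 = 3.4130
SE = √(s₁²/n₁ + s₂²/n₂) = √(6.4618 + 3.4130) = 3.1424
df (Welch-Satterthwaite) = (s₁²/n₁ + s₂²/n₂)² / [(s₁²/n₁)²/(n₁-1) + (s₂²/n₂)²/(n₂-1)] ≈ 42.97
t = (x̄₁ - x̄₂) / SE = (52.62 - 54.75) / 3.1424 = -2.13 / 3.1424 = -0.678
p-value = 0.5015

Since p-value > α = 0.05, we fail to reject H₀.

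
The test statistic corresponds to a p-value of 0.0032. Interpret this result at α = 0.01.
Since p = 0.0032 < α = 0.01, reject H₀.
There is sufficient evidence to reject the null hypothesis; the result is statistically significant at the 0.01 level.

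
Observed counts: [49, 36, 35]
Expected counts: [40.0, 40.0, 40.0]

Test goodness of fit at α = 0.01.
Chi-square goodness of fit test:
H₀: observed counts match expected distribution
H₁: observed counts differ from expected distribution
df = k - 1 = 2
χ² = Σ(O - E)²/E
   = (49 - 40.0)²/40.0 + (36 - 40.0)²/40.0 + (35 - 40.0)²/40.0
   = 2.025 + 0.400 + 0.625
   = 3.05
p-value = 0.2176

Since p-value > α = 0.01, we fail to reject H₀.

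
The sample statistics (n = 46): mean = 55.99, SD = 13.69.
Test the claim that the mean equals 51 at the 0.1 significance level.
One-sample t-test:
H₀: μ = 51
H₁: μ ≠ 51
df = n - 1 = 45
t = (x̄ - μ₀) / (s/√n) = (55.99 - 51) / (13.69/√46) = 2.472
p-value = 0.0173

Since p-value < α = 0.1, we reject H₀.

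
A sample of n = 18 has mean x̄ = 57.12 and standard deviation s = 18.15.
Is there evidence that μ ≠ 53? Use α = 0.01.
One-sample t-test:
H₀: μ = 53
H₁: μ ≠ 53
df = n - 1 = 17
t = (x̄ - μ₀) / (s/√n) = (57.12 - 53) / (18.15/√18) = 0.963
p-value = 0.3490

Since p-value > α = 0.01, we fail to reject H₀.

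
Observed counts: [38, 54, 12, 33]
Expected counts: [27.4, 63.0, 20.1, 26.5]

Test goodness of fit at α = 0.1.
Chi-square goodness of fit test:
H₀: observed counts match expected distribution
H₁: observed counts differ from expected distribution
df = k - 1 = 3
χ² = Σ(O - E)²/E
   = (38 - 27.4)²/27.4 + (54 - 63.0)²/63.0 + (12 - 20.1)²/20.1 + (33 - 26.5)²/26.5
   = 4.101 + 1.286 + 3.264 + 1.594
   = 10.24
p-value = 0.0166

Since p-value < α = 0.1, we reject H₀.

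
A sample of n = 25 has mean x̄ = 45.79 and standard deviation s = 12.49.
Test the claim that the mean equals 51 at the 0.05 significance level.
One-sample t-test:
H₀: μ = 51
H₁: μ ≠ 51
df = n - 1 = 24
t = (x̄ - μ₀) / (s/√n) = (45.79 - 51) / (12.49/√25) = -2.086
p-value = 0.0478

Since p-value < α = 0.05, we reject H₀.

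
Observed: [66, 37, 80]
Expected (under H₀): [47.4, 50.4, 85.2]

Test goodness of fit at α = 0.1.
Chi-square goodness of fit test:
H₀: observed counts match expected distribution
H₁: observed counts differ from expected distribution
df = k - 1 = 2
χ² = Σ(O - E)²/E
   = (66 - 47.4)²/47.4 + (37 - 50.4)²/50.4 + (80 - 85.2)²/85.2
   = 7.299 + 3.563 + 0.317
   = 11.18
p-value = 0.0037

Since p-value < α = 0.1, we reject H₀.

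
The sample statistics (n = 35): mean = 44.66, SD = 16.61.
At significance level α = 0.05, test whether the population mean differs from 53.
One-sample t-test:
H₀: μ = 53
H₁: μ ≠ 53
df = n - 1 = 34
t = (x̄ - μ₀) / (s/√n) = (44.66 - 53) / (16.61/√35) = -2.971
p-value = 0.0054

Since p-value < α = 0.05, we reject H₀.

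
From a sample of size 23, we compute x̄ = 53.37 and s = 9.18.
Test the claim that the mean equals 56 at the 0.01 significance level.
One-sample t-test:
H₀: μ = 56
H₁: μ ≠ 56
df = n - 1 = 22
t = (x̄ - μ₀) / (s/√n) = (53.37 - 56) / (9.18/√23) = -1.374
p-value = 0.1833

Since p-value > α = 0.01, we fail to reject H₀.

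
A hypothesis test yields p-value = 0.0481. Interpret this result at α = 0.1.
Since p = 0.0481 < α = 0.1, reject H₀.
There is sufficient evidence to reject the null hypothesis; the result is statistically significant at the 0.1 level.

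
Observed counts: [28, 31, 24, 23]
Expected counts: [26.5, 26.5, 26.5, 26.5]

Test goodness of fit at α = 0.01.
Chi-square goodness of fit test:
H₀: observed counts match expected distribution
H₁: observed counts differ from expected distribution
df = k - 1 = 3
χ² = Σ(O - E)²/E
   = (28 - 26.5)²/26.5 + (31 - 26.5)²/26.5 + (24 - 26.5)²/26.5 + (23 - 26.5)²/26.5
   = 0.085 + 0.764 + 0.236 + 0.462
   = 1.55
p-value = 0.6714

Since p-value > α = 0.01, we fail to reject H₀.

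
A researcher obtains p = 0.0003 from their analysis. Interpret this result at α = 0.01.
Since p = 0.0003 < α = 0.01, reject H₀.
There is sufficient evidence to reject the null hypothesis; the result is statistically significant at the 0.01 level.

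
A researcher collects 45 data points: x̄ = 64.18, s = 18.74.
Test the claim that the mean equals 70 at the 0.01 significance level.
One-sample t-test:
H₀: μ = 70
H₁: μ ≠ 70
df = n - 1 = 44
t = (x̄ - μ₀) / (s/√n) = (64.18 - 70) / (18.74/√45) = -2.083
p-value = 0.0431

Since p-value > α = 0.01, we fail to reject H₀.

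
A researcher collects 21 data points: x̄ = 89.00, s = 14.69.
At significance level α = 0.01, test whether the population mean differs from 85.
One-sample t-test:
H₀: μ = 85
H₁: μ ≠ 85
df = n - 1 = 20
t = (x̄ - μ₀) / (s/√n) = (89.00 - 85) / (14.69/√21) = 1.248
p-value = 0.2265

Since p-value > α = 0.01, we fail to reject H₀.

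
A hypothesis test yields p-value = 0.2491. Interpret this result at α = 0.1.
Since p = 0.2491 > α = 0.1, fail to reject H₀.
There is insufficient evidence to reject the null hypothesis; the result is not statistically significant at the 0.1 level.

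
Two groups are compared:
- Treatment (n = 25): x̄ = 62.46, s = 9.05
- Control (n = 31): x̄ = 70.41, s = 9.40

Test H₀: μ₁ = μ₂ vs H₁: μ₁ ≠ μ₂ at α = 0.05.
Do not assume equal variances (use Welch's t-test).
Welch's two-sample t-test:
H₀: μ₁ = μ₂
H₁: μ₁ ≠ μ₂
s₁²/n₁ = 9.05²/25 = 3.2761,  s₂²/n₂ = 9.40²/31 = 2.8503
SE = √(s₁²/n₁ + s₂²/n₂) = √(3.2761 + 2.8503) = 2.4752
df (Welch-Satterthwaite) = (s₁²/n₁ + s₂²/n₂)² / [(s₁²/n₁)²/(n₁-1) + (s₂²/n₂)²/(n₂-1)] ≈ 52.27
t = (x̄₁ - x̄₂) / SE = (62.46 - 70.41) / 2.4752 = -7.95 / 2.4752 = -3.212
p-value = 0.0023

Since p-value < α = 0.05, we reject H₀.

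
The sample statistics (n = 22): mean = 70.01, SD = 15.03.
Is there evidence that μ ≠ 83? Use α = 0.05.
One-sample t-test:
H₀: μ = 83
H₁: μ ≠ 83
df = n - 1 = 21
t = (x̄ - μ₀) / (s/√n) = (70.01 - 83) / (15.03/√22) = -4.054
p-value = 0.0006

Since p-value < α = 0.05, we reject H₀.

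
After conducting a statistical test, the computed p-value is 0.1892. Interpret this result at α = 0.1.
Since p = 0.1892 > α = 0.1, fail to reject H₀.
There is insufficient evidence to reject the null hypothesis; the result is not statistically significant at the 0.1 level.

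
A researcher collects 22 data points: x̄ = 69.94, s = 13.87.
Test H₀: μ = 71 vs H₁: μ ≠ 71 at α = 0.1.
One-sample t-test:
H₀: μ = 71
H₁: μ ≠ 71
df = n - 1 = 21
t = (x̄ - μ₀) / (s/√n) = (69.94 - 71) / (13.87/√22) = -0.358
p-value = 0.7236

Since p-value > α = 0.1, we fail to reject H₀.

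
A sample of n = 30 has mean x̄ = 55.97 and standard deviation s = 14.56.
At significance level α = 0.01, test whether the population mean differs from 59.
One-sample t-test:
H₀: μ = 59
H₁: μ ≠ 59
df = n - 1 = 29
t = (x̄ - μ₀) / (s/√n) = (55.97 - 59) / (14.56/√30) = -1.140
p-value = 0.2637

Since p-value > α = 0.01, we fail to reject H₀.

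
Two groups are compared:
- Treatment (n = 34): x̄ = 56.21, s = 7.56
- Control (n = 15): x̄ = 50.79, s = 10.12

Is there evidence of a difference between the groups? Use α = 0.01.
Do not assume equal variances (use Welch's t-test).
Welch's two-sample t-test:
H₀: μ₁ = μ₂
H₁: μ₁ ≠ μ₂
s₁²/n₁ = 7.56²/34 = 1.6810,  s₂²/n₂ = 10.12²/15 = 6.8276
SE = √(s₁²/n₁ + s₂²/n₂) = √(1.6810 + 6.8276) = 2.9170
df (Welch-Satterthwaite) = (s₁²/n₁ + s₂²/n₂)² / [(s₁²/n₁)²/(n₁-1) + (s₂²/n₂)²/(n₂-1)] ≈ 21.20
t = (x̄₁ - x̄₂) / SE = (56.21 - 50.79) / 2.9170 = 5.42 / 2.9170 = 1.858
p-value = 0.0771

Since p-value > α = 0.01, we fail to reject H₀.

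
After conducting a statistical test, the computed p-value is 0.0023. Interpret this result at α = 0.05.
Since p = 0.0023 < α = 0.05, reject H₀.
There is sufficient evidence to reject the null hypothesis; the result is statistically significant at the 0.05 level.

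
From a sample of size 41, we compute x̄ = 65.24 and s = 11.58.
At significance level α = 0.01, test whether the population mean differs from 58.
One-sample t-test:
H₀: μ = 58
H₁: μ ≠ 58
df = n - 1 = 40
t = (x̄ - μ₀) / (s/√n) = (65.24 - 58) / (11.58/√41) = 4.003
p-value = 0.0003

Since p-value < α = 0.01, we reject H₀.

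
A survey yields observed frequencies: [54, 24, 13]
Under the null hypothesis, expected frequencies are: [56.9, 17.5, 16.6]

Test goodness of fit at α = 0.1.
Chi-square goodness of fit test:
H₀: observed counts match expected distribution
H₁: observed counts differ from expected distribution
df = k - 1 = 2
χ² = Σ(O - E)²/E
   = (54 - 56.9)²/56.9 + (24 - 17.5)²/17.5 + (13 - 16.6)²/16.6
   = 0.148 + 2.414 + 0.781
   = 3.34
p-value = 0.1880

Since p-value > α = 0.1, we fail to reject H₀.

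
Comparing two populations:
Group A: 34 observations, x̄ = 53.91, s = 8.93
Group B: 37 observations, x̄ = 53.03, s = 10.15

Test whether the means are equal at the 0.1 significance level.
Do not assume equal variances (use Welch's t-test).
Welch's two-sample t-test:
H₀: μ₁ = μ₂
H₁: μ₁ ≠ μ₂
s₁²/n₁ = 8.93²/34 = 2.3454,  s₂²/n₂ = 10.15²/37 = 2.7844
SE = √(s₁²/n₁ + s₂²/n₂) = √(2.3454 + 2.7844) = 2.2649
df (Welch-Satterthwaite) = (s₁²/n₁ + s₂²/n₂)² / [(s₁²/n₁)²/(n₁-1) + (s₂²/n₂)²/(n₂-1)] ≈ 68.88
t = (x̄₁ - x̄₂) / SE = (53.91 - 53.03) / 2.2649 = 0.88 / 2.2649 = 0.389
p-value = 0.6988

Since p-value > α = 0.1, we fail to reject H₀.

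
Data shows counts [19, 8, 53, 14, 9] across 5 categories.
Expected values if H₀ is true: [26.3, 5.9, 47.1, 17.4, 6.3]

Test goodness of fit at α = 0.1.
Chi-square goodness of fit test:
H₀: observed counts match expected distribution
H₁: observed counts differ from expected distribution
df = k - 1 = 4
χ² = Σ(O - E)²/E
   = (19 - 26.3)²/26.3 + (8 - 5.9)²/5.9 + (53 - 47.1)²/47.1 + (14 - 17.4)²/17.4 + (9 - 6.3)²/6.3
   = 2.026 + 0.747 + 0.739 + 0.664 + 1.157
   = 5.33
p-value = 0.2547

Since p-value > α = 0.1, we fail to reject H₀.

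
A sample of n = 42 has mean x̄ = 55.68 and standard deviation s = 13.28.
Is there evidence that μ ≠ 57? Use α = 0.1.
One-sample t-test:
H₀: μ = 57
H₁: μ ≠ 57
df = n - 1 = 41
t = (x̄ - μ₀) / (s/√n) = (55.68 - 57) / (13.28/√42) = -0.644
p-value = 0.5231

Since p-value > α = 0.1, we fail to reject H₀.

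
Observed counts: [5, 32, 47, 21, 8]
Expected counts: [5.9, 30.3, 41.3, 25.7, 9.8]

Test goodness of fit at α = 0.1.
Chi-square goodness of fit test:
H₀: observed counts match expected distribution
H₁: observed counts differ from expected distribution
df = k - 1 = 4
χ² = Σ(O - E)²/E
   = (5 - 5.9)²/5.9 + (32 - 30.3)²/30.3 + (47 - 41.3)²/41.3 + (21 - 25.7)²/25.7 + (8 - 9.8)²/9.8
   = 0.137 + 0.095 + 0.787 + 0.860 + 0.331
   = 2.21
p-value = 0.6973

Since p-value > α = 0.1, we fail to reject H₀.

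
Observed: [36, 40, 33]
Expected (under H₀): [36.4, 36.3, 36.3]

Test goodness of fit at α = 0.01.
Chi-square goodness of fit test:
H₀: observed counts match expected distribution
H₁: observed counts differ from expected distribution
df = k - 1 = 2
χ² = Σ(O - E)²/E
   = (36 - 36.4)²/36.4 + (40 - 36.3)²/36.3 + (33 - 36.3)²/36.3
   = 0.004 + 0.377 + 0.300
   = 0.68
p-value = 0.7112

Since p-value > α = 0.01, we fail to reject H₀.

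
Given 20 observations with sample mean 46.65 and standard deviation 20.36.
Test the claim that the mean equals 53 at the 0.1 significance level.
One-sample t-test:
H₀: μ = 53
H₁: μ ≠ 53
df = n - 1 = 19
t = (x̄ - μ₀) / (s/√n) = (46.65 - 53) / (20.36/√20) = -1.395
p-value = 0.1792

Since p-value > α = 0.1, we fail to reject H₀.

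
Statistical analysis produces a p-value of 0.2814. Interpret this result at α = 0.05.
Since p = 0.2814 > α = 0.05, fail to reject H₀.
There is insufficient evidence to reject the null hypothesis; the result is not statistically significant at the 0.05 level.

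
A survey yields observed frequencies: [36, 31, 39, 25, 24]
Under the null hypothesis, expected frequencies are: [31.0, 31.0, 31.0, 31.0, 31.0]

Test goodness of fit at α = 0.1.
Chi-square goodness of fit test:
H₀: observed counts match expected distribution
H₁: observed counts differ from expected distribution
df = k - 1 = 4
χ² = Σ(O - E)²/E
   = (36 - 31.0)²/31.0 + (31 - 31.0)²/31.0 + (39 - 31.0)²/31.0 + (25 - 31.0)²/31.0 + (24 - 31.0)²/31.0
   = 0.806 + 0.000 + 2.065 + 1.161 + 1.581
   = 5.61
p-value = 0.2300

Since p-value > α = 0.1, we fail to reject H₀.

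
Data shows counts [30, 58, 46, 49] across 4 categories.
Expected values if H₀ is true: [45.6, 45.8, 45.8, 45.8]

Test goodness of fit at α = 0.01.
Chi-square goodness of fit test:
H₀: observed counts match expected distribution
H₁: observed counts differ from expected distribution
df = k - 1 = 3
χ² = Σ(O - E)²/E
   = (30 - 45.6)²/45.6 + (58 - 45.8)²/45.8 + (46 - 45.8)²/45.8 + (49 - 45.8)²/45.8
   = 5.337 + 3.250 + 0.001 + 0.224
   = 8.81
p-value = 0.0319

Since p-value > α = 0.01, we fail to reject H₀.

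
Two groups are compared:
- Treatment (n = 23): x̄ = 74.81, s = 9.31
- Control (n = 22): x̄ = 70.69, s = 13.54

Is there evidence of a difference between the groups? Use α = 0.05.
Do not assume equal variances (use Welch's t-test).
Welch's two-sample t-test:
H₀: μ₁ = μ₂
H₁: μ₁ ≠ μ₂
s₁²/n₁ = 9.31²/23 = 3.7685,  s₂²/n₂ = 13.54²/22 = 8.3333
SE = √(s₁²/n₁ + s₂²/n₂) = √(3.7685 + 8.3333) = 3.4788
df (Welch-Satterthwaite) = (s₁²/n₁ + s₂²/n₂)² / [(s₁²/n₁)²/(n₁-1) + (s₂²/n₂)²/(n₂-1)] ≈ 37.05
t = (x̄₁ - x̄₂) / SE = (74.81 - 70.69) / 3.4788 = 4.12 / 3.4788 = 1.184
p-value = 0.2438

Since p-value > α = 0.05, we fail to reject H₀.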